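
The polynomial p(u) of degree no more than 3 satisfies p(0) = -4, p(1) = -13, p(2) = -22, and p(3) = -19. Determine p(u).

p(u) = 2u^3 - 6u^2 - 5u - 4

Write p(u) = au^3 + bu^2 + cu + d. Substituting each data point gives a linear system:
  d = -4
  a + b + c + d = -13
  8a + 4b + 2c + d = -22
  27a + 9b + 3c + d = -19
Solving the system yields a = 2, b = -6, c = -5, d = -4.
So p(u) = 2u³ - 6u² - 5u - 4.
Check: p(1) = -13. ✓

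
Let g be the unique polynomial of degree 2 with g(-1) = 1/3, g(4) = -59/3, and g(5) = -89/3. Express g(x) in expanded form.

g(x) = -x^2 - x + 1/3

Write g(x) = ax^2 + bx + c. Substituting each data point gives a linear system:
  a - b + c = 1/3
  16a + 4b + c = -59/3
  25a + 5b + c = -89/3
Solving the system yields a = -1, b = -1, c = 1/3.
So g(x) = -x^2 - x + 1/3.
Check: g(4) = -59/3. ✓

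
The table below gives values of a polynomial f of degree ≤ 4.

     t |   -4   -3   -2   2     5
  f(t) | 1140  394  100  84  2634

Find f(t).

f(t) = 4t^4 + 6t^2 - 4t + 4

Write f(t) = at^4 + bt^3 + ct^2 + dt + e. Substituting each data point gives a linear system:
  256a - 64b + 16c - 4d + e = 1140
  81a - 27b + 9c - 3d + e = 394
  16a - 8b + 4c - 2d + e = 100
  16a + 8b + 4c + 2d + e = 84
  625a + 125b + 25c + 5d + e = 2634
Solving the system yields a = 4, b = 0, c = 6, d = -4, e = 4.
So f(t) = 4t⁴ + 6t² - 4t + 4.
Check: f(5) = 2634. ✓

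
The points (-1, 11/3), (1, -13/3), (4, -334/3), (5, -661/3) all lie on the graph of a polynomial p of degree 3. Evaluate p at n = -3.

Write p(n) = an^3 + bn^2 + cn + d. Substituting each data point gives a linear system:
  -a + b - c + d = 11/3
  a + b + c + d = -13/3
  64a + 16b + 4c + d = -334/3
  125a + 25b + 5c + d = -661/3
Solving the system yields a = -2, b = 5/3, c = -2, d = -2.
So p(n) = -2n³ + (5/3)n² - 2n - 2.
Then p(-3) = 73.

73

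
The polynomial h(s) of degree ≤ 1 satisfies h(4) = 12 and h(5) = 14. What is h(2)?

Write h(s) = as + b. Substituting each data point gives a linear system:
  4a + b = 12
  5a + b = 14
Solving the system yields a = 2, b = 4.
So h(s) = 2s + 4.
Then h(2) = 8.

8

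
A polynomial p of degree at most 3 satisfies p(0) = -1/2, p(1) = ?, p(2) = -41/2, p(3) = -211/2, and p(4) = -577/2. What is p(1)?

5/2

The 4 known points determine the degree-3 polynomial uniquely.
Write p(x) = ax^3 + bx^2 + cx + d. Substituting each data point gives a linear system:
  d = -1/2
  8a + 4b + 2c + d = -41/2
  27a + 9b + 3c + d = -211/2
  64a + 16b + 4c + d = -577/2
Solving the system yields a = -6, b = 5, c = 4, d = -1/2.
So p(x) = -6x^3 + 5x^2 + 4x - 1/2.
Then p(1) = 5/2.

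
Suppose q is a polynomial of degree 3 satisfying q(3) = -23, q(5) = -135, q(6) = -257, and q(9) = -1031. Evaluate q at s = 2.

Write q(s) = as^3 + bs^2 + cs + d. Substituting each data point gives a linear system:
  27a + 9b + 3c + d = -23
  125a + 25b + 5c + d = -135
  216a + 36b + 6c + d = -257
  729a + 81b + 9c + d = -1031
Solving the system yields a = -2, b = 6, c = -6, d = -5.
So q(s) = -2s^3 + 6s^2 - 6s - 5.
Then q(2) = -9.

-9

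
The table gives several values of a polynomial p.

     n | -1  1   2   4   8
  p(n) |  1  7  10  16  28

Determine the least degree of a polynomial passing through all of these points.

1

Divided differences on the nodes -1, 1, 2, 4, 8:
  order 0: 1  7  10  16  28
  order 1: 3  3  3  3
  order 2: 0  0  0
  order 3: 0  0
  order 4: 0
The order-1 divided differences are all 3 (nonzero) and every higher order vanishes, so the data lies on a polynomial of degree exactly 1.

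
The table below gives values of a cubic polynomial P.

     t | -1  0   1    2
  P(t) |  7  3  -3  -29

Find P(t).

P(t) = -3t^3 - t^2 - 2t + 3

Write P(t) = at^3 + bt^2 + ct + d. Substituting each data point gives a linear system:
  -a + b - c + d = 7
  d = 3
  a + b + c + d = -3
  8a + 4b + 2c + d = -29
Solving the system yields a = -3, b = -1, c = -2, d = 3.
So P(t) = -3t³ - t² - 2t + 3.
Check: P(0) = 3. ✓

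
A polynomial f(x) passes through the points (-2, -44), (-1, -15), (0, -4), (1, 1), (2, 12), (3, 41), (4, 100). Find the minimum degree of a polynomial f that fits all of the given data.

Forward differences of the values at x = -2, -1, 0, 1, 2, 3, 4:
  f  : -44  -15  -4  1  12  41  100
  Δ  : 29  11  5  11  29  59
  Δ^2: -18  -6  6  18  30
  Δ^3: 12  12  12  12
  Δ^4: 0  0  0
  Δ^5: 0  0
  Δ^6: 0
The third differences are constant (12) and nonzero, while all higher differences vanish, so the minimal degree is 3.

3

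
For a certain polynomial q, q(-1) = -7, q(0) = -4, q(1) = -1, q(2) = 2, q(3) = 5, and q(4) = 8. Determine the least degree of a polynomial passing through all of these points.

1

Forward differences of the values at t = -1, 0, 1, 2, 3, 4:
  q  : -7  -4  -1  2  5  8
  Δ  : 3  3  3  3  3
  Δ^2: 0  0  0  0
  Δ^3: 0  0  0
  Δ^4: 0  0
  Δ^5: 0
The first differences are constant (3) and nonzero, while all higher differences vanish, so the minimal degree is 1.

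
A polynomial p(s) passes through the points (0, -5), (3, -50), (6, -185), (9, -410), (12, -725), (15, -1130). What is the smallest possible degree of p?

2

Forward differences of the values at s = 0, 3, 6, 9, 12, 15:
  p  : -5  -50  -185  -410  -725  -1130
  Δ  : -45  -135  -225  -315  -405
  Δ^2: -90  -90  -90  -90
  Δ^3: 0  0  0
  Δ^4: 0  0
  Δ^5: 0
The second differences are constant (-90) and nonzero, while all higher differences vanish, so the minimal degree is 2.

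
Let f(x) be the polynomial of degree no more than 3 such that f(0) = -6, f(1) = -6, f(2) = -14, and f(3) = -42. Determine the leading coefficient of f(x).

-2

Write f(x) = ax^3 + bx^2 + cx + d. Substituting each data point gives a linear system:
  d = -6
  a + b + c + d = -6
  8a + 4b + 2c + d = -14
  27a + 9b + 3c + d = -42
Solving the system yields a = -2, b = 2, c = 0, d = -6.
So f(x) = -2x^3 + 2x^2 - 6.
The leading coefficient is -2.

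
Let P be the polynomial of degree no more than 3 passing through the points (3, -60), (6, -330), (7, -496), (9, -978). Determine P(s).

Write P(s) = as^3 + bs^2 + cs + d. Substituting each data point gives a linear system:
  27a + 9b + 3c + d = -60
  216a + 36b + 6c + d = -330
  343a + 49b + 7c + d = -496
  729a + 81b + 9c + d = -978
Solving the system yields a = -1, b = -3, c = 0, d = -6.
So P(s) = -s^3 - 3s^2 - 6.
Check: P(9) = -978. ✓

P(s) = -s^3 - 3s^2 - 6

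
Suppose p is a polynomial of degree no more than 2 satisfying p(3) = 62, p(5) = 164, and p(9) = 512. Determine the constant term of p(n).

Write p(n) = an^2 + bn + c. Substituting each data point gives a linear system:
  9a + 3b + c = 62
  25a + 5b + c = 164
  81a + 9b + c = 512
Solving the system yields a = 6, b = 3, c = -1.
So p(n) = 6n^2 + 3n - 1.
The constant term is -1.

-1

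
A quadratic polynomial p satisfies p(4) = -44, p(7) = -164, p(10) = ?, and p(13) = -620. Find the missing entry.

-356

On equispaced nodes a degree-2 polynomial has vanishing third forward difference, so
  - p(4) + 3·p(7) - 3·p(10) + p(13) = 0.
Substituting the known values and solving for p(10):
  -3·p(10) = 1068
  p(10) = -356.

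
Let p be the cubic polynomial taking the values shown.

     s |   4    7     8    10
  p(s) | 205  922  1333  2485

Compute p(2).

37

Using the Lagrange interpolation formula with nodes 4, 7, 8, 10:
  L_0(s) = (s - 7)(s - 8)(s - 10) / -72
  L_1(s) = (s - 4)(s - 8)(s - 10) / 9
  L_2(s) = (s - 4)(s - 7)(s - 10) / -8
  L_3(s) = (s - 4)(s - 7)(s - 8) / 36
Then p(s) = 205·L_0(s) + 922·L_1(s) + 1333·L_2(s) + 2485·L_3(s).
Expanding and collecting terms gives p(s) = 2s^3 + 5s^2 - 2s + 5.
Evaluating at s = 2: p(2) = 37.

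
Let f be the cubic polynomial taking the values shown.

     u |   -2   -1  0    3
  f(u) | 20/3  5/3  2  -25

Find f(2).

-16/3

Write f(u) = au^3 + bu^2 + cu + d. Substituting each data point gives a linear system:
  -8a + 4b - 2c + d = 20/3
  -a + b - c + d = 5/3
  d = 2
  27a + 9b + 3c + d = -25
Solving the system yields a = -1, b = -1/3, c = 1, d = 2.
So f(u) = -u^3 - (1/3)u^2 + u + 2.
Then f(2) = -16/3.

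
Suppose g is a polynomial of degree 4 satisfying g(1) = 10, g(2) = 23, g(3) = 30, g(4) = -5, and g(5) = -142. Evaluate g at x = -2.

Using the Lagrange interpolation formula with nodes 1, 2, 3, 4, 5:
  L_0(x) = (x - 2)(x - 3)(x - 4)(x - 5) / 24
  L_1(x) = (x - 1)(x - 3)(x - 4)(x - 5) / -6
  L_2(x) = (x - 1)(x - 2)(x - 4)(x - 5) / 4
  L_3(x) = (x - 1)(x - 2)(x - 3)(x - 5) / -6
  L_4(x) = (x - 1)(x - 2)(x - 3)(x - 4) / 24
Then g(x) = 10·L_0(x) + 23·L_1(x) + 30·L_2(x) - 5·L_3(x) - 142·L_4(x).
Expanding and collecting terms gives g(x) = -x⁴ + 4x³ - 2x² + 6x + 3.
Evaluating at x = -2: g(-2) = -65.

-65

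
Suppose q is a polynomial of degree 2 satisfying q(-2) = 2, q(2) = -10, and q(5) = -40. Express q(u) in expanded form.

Write q(u) = au^2 + bu + c. Substituting each data point gives a linear system:
  4a - 2b + c = 2
  4a + 2b + c = -10
  25a + 5b + c = -40
Solving the system yields a = -1, b = -3, c = 0.
So q(u) = -u^2 - 3u.
Check: q(2) = -10. ✓

q(u) = -u^2 - 3u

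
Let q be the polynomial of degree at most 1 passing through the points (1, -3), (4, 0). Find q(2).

Write q(x) = ax + b. Substituting each data point gives a linear system:
  a + b = -3
  4a + b = 0
Solving the system yields a = 1, b = -4.
So q(x) = x - 4.
Then q(2) = -2.

-2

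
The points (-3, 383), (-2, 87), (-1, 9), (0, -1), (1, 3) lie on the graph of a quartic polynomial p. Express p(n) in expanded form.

Write p(n) = an^4 + bn^3 + cn^2 + dn + e. Substituting each data point gives a linear system:
  81a - 27b + 9c - 3d + e = 383
  16a - 8b + 4c - 2d + e = 87
  a - b + c - d + e = 9
  e = -1
  a + b + c + d + e = 3
Solving the system yields a = 4, b = -1, c = 3, d = -2, e = -1.
So p(n) = 4n^4 - n^3 + 3n^2 - 2n - 1.
Check: p(-1) = 9. ✓

p(n) = 4n^4 - n^3 + 3n^2 - 2n - 1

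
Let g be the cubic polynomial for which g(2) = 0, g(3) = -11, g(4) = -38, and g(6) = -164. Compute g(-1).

Using the Lagrange interpolation formula with nodes 2, 3, 4, 6:
  L_0(s) = (s - 3)(s - 4)(s - 6) / -8
  L_1(s) = (s - 2)(s - 4)(s - 6) / 3
  L_2(s) = (s - 2)(s - 3)(s - 6) / -4
  L_3(s) = (s - 2)(s - 3)(s - 4) / 24
Then g(s) = 0·L_0(s) - 11·L_1(s) - 38·L_2(s) - 164·L_3(s).
Expanding and collecting terms gives g(s) = -s³ + s² + 3s - 2.
Evaluating at s = -1: g(-1) = -3.

-3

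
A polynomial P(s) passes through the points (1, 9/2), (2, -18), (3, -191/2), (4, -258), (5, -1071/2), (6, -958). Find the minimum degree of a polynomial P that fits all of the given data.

Forward differences of the values at s = 1, 2, 3, 4, 5, 6:
  P  : 9/2  -18  -191/2  -258  -1071/2  -958
  Δ  : -45/2  -155/2  -325/2  -555/2  -845/2
  Δ^2: -55  -85  -115  -145
  Δ^3: -30  -30  -30
  Δ^4: 0  0
  Δ^5: 0
The third differences are constant (-30) and nonzero, while all higher differences vanish, so the minimal degree is 3.

3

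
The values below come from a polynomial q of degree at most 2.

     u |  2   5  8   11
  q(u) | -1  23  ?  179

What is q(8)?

83

On equispaced nodes a degree-2 polynomial has vanishing third forward difference, so
  - q(2) + 3·q(5) - 3·q(8) + q(11) = 0.
Substituting the known values and solving for q(8):
  -3·q(8) = -249
  q(8) = 83.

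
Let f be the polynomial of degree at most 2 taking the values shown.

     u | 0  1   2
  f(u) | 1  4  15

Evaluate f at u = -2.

19

Write f(u) = au^2 + bu + c. Substituting each data point gives a linear system:
  c = 1
  a + b + c = 4
  4a + 2b + c = 15
Solving the system yields a = 4, b = -1, c = 1.
So f(u) = 4u^2 - u + 1.
Then f(-2) = 19.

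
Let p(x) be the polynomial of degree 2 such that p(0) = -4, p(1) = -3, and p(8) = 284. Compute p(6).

Using the Lagrange interpolation formula with nodes 0, 1, 8:
  L_0(x) = (x - 1)(x - 8) / 8
  L_1(x) = x(x - 8) / -7
  L_2(x) = x(x - 1) / 56
Then p(x) = -4·L_0(x) - 3·L_1(x) + 284·L_2(x).
Expanding and collecting terms gives p(x) = 5x² - 4x - 4.
Evaluating at x = 6: p(6) = 152.

152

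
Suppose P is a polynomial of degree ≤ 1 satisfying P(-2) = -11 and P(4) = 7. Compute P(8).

19

Using the Lagrange interpolation formula with nodes -2, 4:
  L_0(t) = (t - 4) / -6
  L_1(t) = (t + 2) / 6
Then P(t) = -11·L_0(t) + 7·L_1(t).
Expanding and collecting terms gives P(t) = 3t - 5.
Evaluating at t = 8: P(8) = 19.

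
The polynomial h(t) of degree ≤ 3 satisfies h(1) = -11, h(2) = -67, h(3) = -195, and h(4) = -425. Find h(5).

Using the Lagrange interpolation formula with nodes 1, 2, 3, 4:
  L_0(t) = (t - 2)(t - 3)(t - 4) / -6
  L_1(t) = (t - 1)(t - 3)(t - 4) / 2
  L_2(t) = (t - 1)(t - 2)(t - 4) / -2
  L_3(t) = (t - 1)(t - 2)(t - 3) / 6
Then h(t) = -11·L_0(t) - 67·L_1(t) - 195·L_2(t) - 425·L_3(t).
Expanding and collecting terms gives h(t) = -5t^3 - 6t^2 - 3t + 3.
Evaluating at t = 5: h(5) = -787.

-787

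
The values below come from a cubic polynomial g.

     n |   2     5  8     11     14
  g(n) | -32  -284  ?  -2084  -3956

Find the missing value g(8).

-914

The 4 known points determine the degree-3 polynomial uniquely.
Write g(n) = an^3 + bn^2 + cn + d. Substituting each data point gives a linear system:
  8a + 4b + 2c + d = -32
  125a + 25b + 5c + d = -284
  1331a + 121b + 11c + d = -2084
  2744a + 196b + 14c + d = -3956
Solving the system yields a = -1, b = -6, c = -3, d = 6.
So g(n) = -n³ - 6n² - 3n + 6.
Then g(8) = -914.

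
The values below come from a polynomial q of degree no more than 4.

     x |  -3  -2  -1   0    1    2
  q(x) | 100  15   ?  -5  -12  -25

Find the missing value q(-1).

On equispaced nodes a degree-4 polynomial has vanishing fifth forward difference, so
  - q(-3) + 5·q(-2) - 10·q(-1) + 10·q(0) - 5·q(1) + q(2) = 0.
Substituting the known values and solving for q(-1):
  -10·q(-1) = 40
  q(-1) = -4.

-4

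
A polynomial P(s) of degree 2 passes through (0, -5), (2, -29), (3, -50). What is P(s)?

P(s) = -3s^2 - 6s - 5

Write P(s) = as^2 + bs + c. Substituting each data point gives a linear system:
  c = -5
  4a + 2b + c = -29
  9a + 3b + c = -50
Solving the system yields a = -3, b = -6, c = -5.
So P(s) = -3s² - 6s - 5.
Check: P(2) = -29. ✓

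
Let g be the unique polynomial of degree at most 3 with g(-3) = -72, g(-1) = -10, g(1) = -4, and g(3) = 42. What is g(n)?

g(n) = 2n^3 - n^2 + n - 6

Using the Lagrange interpolation formula with nodes -3, -1, 1, 3:
  L_0(n) = (n + 1)(n - 1)(n - 3) / -48
  L_1(n) = (n + 3)(n - 1)(n - 3) / 16
  L_2(n) = (n + 3)(n + 1)(n - 3) / -16
  L_3(n) = (n + 3)(n + 1)(n - 1) / 48
Then g(n) = -72·L_0(n) - 10·L_1(n) - 4·L_2(n) + 42·L_3(n).
Expanding and collecting terms gives g(n) = 2n³ - n² + n - 6.
Check: g(-1) = -10. ✓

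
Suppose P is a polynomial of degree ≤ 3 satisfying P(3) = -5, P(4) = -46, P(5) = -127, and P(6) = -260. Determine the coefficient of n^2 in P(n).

Write P(n) = an^3 + bn^2 + cn + d. Substituting each data point gives a linear system:
  27a + 9b + 3c + d = -5
  64a + 16b + 4c + d = -46
  125a + 25b + 5c + d = -127
  216a + 36b + 6c + d = -260
Solving the system yields a = -2, b = 4, c = 5, d = -2.
So P(n) = -2n^3 + 4n^2 + 5n - 2.
The coefficient of n^2 is 4.

4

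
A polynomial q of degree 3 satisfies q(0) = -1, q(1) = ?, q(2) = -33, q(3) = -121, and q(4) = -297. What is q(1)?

-3

The 4 known points determine the degree-3 polynomial uniquely.
Write q(n) = an^3 + bn^2 + cn + d. Substituting each data point gives a linear system:
  d = -1
  8a + 4b + 2c + d = -33
  27a + 9b + 3c + d = -121
  64a + 16b + 4c + d = -297
Solving the system yields a = -5, b = 1, c = 2, d = -1.
So q(n) = -5n^3 + n^2 + 2n - 1.
Then q(1) = -3.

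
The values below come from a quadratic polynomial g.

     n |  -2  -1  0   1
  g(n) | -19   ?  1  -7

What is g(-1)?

-3

The 3 known points determine the degree-2 polynomial uniquely.
Write g(n) = an^2 + bn + c. Substituting each data point gives a linear system:
  4a - 2b + c = -19
  c = 1
  a + b + c = -7
Solving the system yields a = -6, b = -2, c = 1.
So g(n) = -6n^2 - 2n + 1.
Then g(-1) = -3.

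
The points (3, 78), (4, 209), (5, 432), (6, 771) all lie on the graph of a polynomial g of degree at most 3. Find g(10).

Forward differences of the values at x = 3, 4, 5, 6:
  g  : 78  209  432  771
  Δ  : 131  223  339
  Δ^2: 92  116
  Δ^3: 24
The third differences are constant, confirming degree 3.
Interpolating (Newton forward form) and evaluating at x = 10 gives g(10) = 3767.

3767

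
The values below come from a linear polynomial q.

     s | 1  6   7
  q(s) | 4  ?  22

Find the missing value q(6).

19

The 2 known points determine the degree-1 polynomial uniquely.
Write q(s) = as + b. Substituting each data point gives a linear system:
  a + b = 4
  7a + b = 22
Solving the system yields a = 3, b = 1.
So q(s) = 3s + 1.
Then q(6) = 19.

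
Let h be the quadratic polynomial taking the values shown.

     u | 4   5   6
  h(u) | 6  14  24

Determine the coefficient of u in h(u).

Write h(u) = au^2 + bu + c. Substituting each data point gives a linear system:
  16a + 4b + c = 6
  25a + 5b + c = 14
  36a + 6b + c = 24
Solving the system yields a = 1, b = -1, c = -6.
So h(u) = u^2 - u - 6.
The coefficient of u is -1.

-1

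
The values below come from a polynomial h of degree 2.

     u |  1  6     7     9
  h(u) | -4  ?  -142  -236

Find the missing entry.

-104

The 3 known points determine the degree-2 polynomial uniquely.
Write h(u) = au^2 + bu + c. Substituting each data point gives a linear system:
  a + b + c = -4
  49a + 7b + c = -142
  81a + 9b + c = -236
Solving the system yields a = -3, b = 1, c = -2.
So h(u) = -3u² + u - 2.
Then h(6) = -104.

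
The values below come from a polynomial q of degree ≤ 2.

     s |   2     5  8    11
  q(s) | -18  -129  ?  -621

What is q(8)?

On equispaced nodes a degree-2 polynomial has vanishing third forward difference, so
  - q(2) + 3·q(5) - 3·q(8) + q(11) = 0.
Substituting the known values and solving for q(8):
  -3·q(8) = 990
  q(8) = -330.

-330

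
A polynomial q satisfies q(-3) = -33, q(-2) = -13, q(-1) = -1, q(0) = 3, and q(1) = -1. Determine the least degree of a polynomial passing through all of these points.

2

Forward differences of the values at s = -3, -2, -1, 0, 1:
  q  : -33  -13  -1  3  -1
  Δ  : 20  12  4  -4
  Δ^2: -8  -8  -8
  Δ^3: 0  0
  Δ^4: 0
The second differences are constant (-8) and nonzero, while all higher differences vanish, so the minimal degree is 2.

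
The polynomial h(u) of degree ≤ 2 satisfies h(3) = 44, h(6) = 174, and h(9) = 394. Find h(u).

h(u) = 5u^2 - (5/3)u + 4

Write h(u) = au^2 + bu + c. Substituting each data point gives a linear system:
  9a + 3b + c = 44
  36a + 6b + c = 174
  81a + 9b + c = 394
Solving the system yields a = 5, b = -5/3, c = 4.
So h(u) = 5u^2 - (5/3)u + 4.
Check: h(6) = 174. ✓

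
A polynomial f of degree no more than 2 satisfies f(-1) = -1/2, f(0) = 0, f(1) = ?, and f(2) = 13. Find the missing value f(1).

9/2

The 3 known points determine the degree-2 polynomial uniquely.
Write f(s) = as^2 + bs + c. Substituting each data point gives a linear system:
  a - b + c = -1/2
  c = 0
  4a + 2b + c = 13
Solving the system yields a = 2, b = 5/2, c = 0.
So f(s) = 2s² + (5/2)s.
Then f(1) = 9/2.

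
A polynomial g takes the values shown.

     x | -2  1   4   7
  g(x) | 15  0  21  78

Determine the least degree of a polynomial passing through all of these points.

Forward differences of the values at x = -2, 1, 4, 7:
  g  : 15  0  21  78
  Δ  : -15  21  57
  Δ^2: 36  36
  Δ^3: 0
The second differences are constant (36) and nonzero, while all higher differences vanish, so the minimal degree is 2.

2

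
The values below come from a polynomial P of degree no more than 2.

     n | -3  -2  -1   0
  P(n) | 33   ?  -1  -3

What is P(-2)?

11

The 3 known points determine the degree-2 polynomial uniquely.
Write P(n) = an^2 + bn + c. Substituting each data point gives a linear system:
  9a - 3b + c = 33
  a - b + c = -1
  c = -3
Solving the system yields a = 5, b = 3, c = -3.
So P(n) = 5n^2 + 3n - 3.
Then P(-2) = 11.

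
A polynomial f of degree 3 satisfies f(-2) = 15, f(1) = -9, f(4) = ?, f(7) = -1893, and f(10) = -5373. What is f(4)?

The 4 known points determine the degree-3 polynomial uniquely.
Write f(u) = au^3 + bu^2 + cu + d. Substituting each data point gives a linear system:
  -8a + 4b - 2c + d = 15
  a + b + c + d = -9
  343a + 49b + 7c + d = -1893
  1000a + 100b + 10c + d = -5373
Solving the system yields a = -5, b = -4, c = 3, d = -3.
So f(u) = -5u³ - 4u² + 3u - 3.
Then f(4) = -375.

-375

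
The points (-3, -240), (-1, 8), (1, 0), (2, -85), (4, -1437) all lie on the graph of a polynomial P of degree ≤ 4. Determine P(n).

P(n) = -5n^4 - 4n^3 + 6n^2 + 3

Using the Lagrange interpolation formula with nodes -3, -1, 1, 2, 4:
  L_0(n) = (n + 1)(n - 1)(n - 2)(n - 4) / 280
  L_1(n) = (n + 3)(n - 1)(n - 2)(n - 4) / -60
  L_2(n) = (n + 3)(n + 1)(n - 2)(n - 4) / 24
  L_3(n) = (n + 3)(n + 1)(n - 1)(n - 4) / -30
  L_4(n) = (n + 3)(n + 1)(n - 1)(n - 2) / 210
Then P(n) = -240·L_0(n) + 8·L_1(n) + 0·L_2(n) - 85·L_3(n) - 1437·L_4(n).
Expanding and collecting terms gives P(n) = -5n^4 - 4n^3 + 6n^2 + 3.
Check: P(-3) = -240. ✓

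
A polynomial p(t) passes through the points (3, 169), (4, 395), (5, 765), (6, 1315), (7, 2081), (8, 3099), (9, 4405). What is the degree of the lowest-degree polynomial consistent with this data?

3

Forward differences of the values at t = 3, 4, 5, 6, 7, 8, 9:
  p  : 169  395  765  1315  2081  3099  4405
  Δ  : 226  370  550  766  1018  1306
  Δ^2: 144  180  216  252  288
  Δ^3: 36  36  36  36
  Δ^4: 0  0  0
  Δ^5: 0  0
  Δ^6: 0
The third differences are constant (36) and nonzero, while all higher differences vanish, so the minimal degree is 3.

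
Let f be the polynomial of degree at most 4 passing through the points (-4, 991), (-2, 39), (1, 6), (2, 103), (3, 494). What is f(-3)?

278

Write f(u) = au^4 + bu^3 + cu^2 + du + e. Substituting each data point gives a linear system:
  256a - 64b + 16c - 4d + e = 991
  16a - 8b + 4c - 2d + e = 39
  a + b + c + d + e = 6
  16a + 8b + 4c + 2d + e = 103
  81a + 27b + 9c + 3d + e = 494
Solving the system yields a = 5, b = 4, c = -2, d = 0, e = -1.
So f(u) = 5u^4 + 4u^3 - 2u^2 - 1.
Then f(-3) = 278.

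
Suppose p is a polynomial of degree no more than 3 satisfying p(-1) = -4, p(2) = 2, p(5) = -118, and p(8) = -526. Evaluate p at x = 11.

-1384

Forward differences of the values at x = -1, 2, 5, 8:
  p  : -4  2  -118  -526
  Δ  : 6  -120  -408
  Δ^2: -126  -288
  Δ^3: -162
The third differences are constant, confirming degree 3.
Interpolating (Newton forward form) and evaluating at x = 11 gives p(11) = -1384.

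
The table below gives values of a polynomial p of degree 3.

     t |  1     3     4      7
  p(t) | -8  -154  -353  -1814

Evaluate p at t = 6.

Using the Lagrange interpolation formula with nodes 1, 3, 4, 7:
  L_0(t) = (t - 3)(t - 4)(t - 7) / -36
  L_1(t) = (t - 1)(t - 4)(t - 7) / 8
  L_2(t) = (t - 1)(t - 3)(t - 7) / -9
  L_3(t) = (t - 1)(t - 3)(t - 4) / 72
Then p(t) = -8·L_0(t) - 154·L_1(t) - 353·L_2(t) - 1814·L_3(t).
Expanding and collecting terms gives p(t) = -5t^3 - 2t^2 - 1.
Evaluating at t = 6: p(6) = -1153.

-1153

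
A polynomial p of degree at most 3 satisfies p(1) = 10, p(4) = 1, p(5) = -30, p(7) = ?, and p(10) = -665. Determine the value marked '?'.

-170

The 4 known points determine the degree-3 polynomial uniquely.
Write p(t) = at^3 + bt^2 + ct + d. Substituting each data point gives a linear system:
  a + b + c + d = 10
  64a + 16b + 4c + d = 1
  125a + 25b + 5c + d = -30
  1000a + 100b + 10c + d = -665
Solving the system yields a = -1, b = 3, c = 3, d = 5.
So p(t) = -t^3 + 3t^2 + 3t + 5.
Then p(7) = -170.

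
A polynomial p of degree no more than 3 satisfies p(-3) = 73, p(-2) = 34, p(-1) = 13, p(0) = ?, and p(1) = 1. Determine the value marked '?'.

4

The 4 known points determine the degree-3 polynomial uniquely.
Write p(x) = ax^3 + bx^2 + cx + d. Substituting each data point gives a linear system:
  -27a + 9b - 3c + d = 73
  -8a + 4b - 2c + d = 34
  -a + b - c + d = 13
  a + b + c + d = 1
Solving the system yields a = -1, b = 3, c = -5, d = 4.
So p(x) = -x^3 + 3x^2 - 5x + 4.
Then p(0) = 4.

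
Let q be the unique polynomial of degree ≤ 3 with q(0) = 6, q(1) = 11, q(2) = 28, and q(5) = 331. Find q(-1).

Write q(x) = ax^3 + bx^2 + cx + d. Substituting each data point gives a linear system:
  d = 6
  a + b + c + d = 11
  8a + 4b + 2c + d = 28
  125a + 25b + 5c + d = 331
Solving the system yields a = 3, b = -3, c = 5, d = 6.
So q(x) = 3x³ - 3x² + 5x + 6.
Then q(-1) = -5.

-5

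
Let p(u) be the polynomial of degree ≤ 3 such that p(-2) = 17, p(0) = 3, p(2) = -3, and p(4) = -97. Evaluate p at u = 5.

Write p(u) = au^3 + bu^2 + cu + d. Substituting each data point gives a linear system:
  -8a + 4b - 2c + d = 17
  d = 3
  8a + 4b + 2c + d = -3
  64a + 16b + 4c + d = -97
Solving the system yields a = -2, b = 1, c = 3, d = 3.
So p(u) = -2u^3 + u^2 + 3u + 3.
Then p(5) = -207.

-207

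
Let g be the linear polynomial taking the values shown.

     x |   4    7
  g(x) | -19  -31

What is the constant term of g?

-3

Write g(x) = ax + b. Substituting each data point gives a linear system:
  4a + b = -19
  7a + b = -31
Solving the system yields a = -4, b = -3.
So g(x) = -4x - 3.
The constant term is -3.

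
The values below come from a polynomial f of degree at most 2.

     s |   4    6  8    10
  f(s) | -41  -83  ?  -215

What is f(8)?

On equispaced nodes a degree-2 polynomial has vanishing third forward difference, so
  - f(4) + 3·f(6) - 3·f(8) + f(10) = 0.
Substituting the known values and solving for f(8):
  -3·f(8) = 423
  f(8) = -141.

-141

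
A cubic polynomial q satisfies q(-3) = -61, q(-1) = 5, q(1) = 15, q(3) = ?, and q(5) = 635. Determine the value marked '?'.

161

On equispaced nodes a degree-3 polynomial has vanishing fourth forward difference, so
  q(-3) - 4·q(-1) + 6·q(1) - 4·q(3) + q(5) = 0.
Substituting the known values and solving for q(3):
  -4·q(3) = -644
  q(3) = 161.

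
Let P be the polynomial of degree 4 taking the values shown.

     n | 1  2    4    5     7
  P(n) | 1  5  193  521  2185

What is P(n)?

Using the Lagrange interpolation formula with nodes 1, 2, 4, 5, 7:
  L_0(n) = (n - 2)(n - 4)(n - 5)(n - 7) / 72
  L_1(n) = (n - 1)(n - 4)(n - 5)(n - 7) / -30
  L_2(n) = (n - 1)(n - 2)(n - 5)(n - 7) / 18
  L_3(n) = (n - 1)(n - 2)(n - 4)(n - 7) / -24
  L_4(n) = (n - 1)(n - 2)(n - 4)(n - 5) / 180
Then P(n) = 1·L_0(n) + 5·L_1(n) + 193·L_2(n) + 521·L_3(n) + 2185·L_4(n).
Expanding and collecting terms gives P(n) = n^4 - 5n^2 + 4n + 1.
Check: P(4) = 193. ✓

P(n) = n^4 - 5n^2 + 4n + 1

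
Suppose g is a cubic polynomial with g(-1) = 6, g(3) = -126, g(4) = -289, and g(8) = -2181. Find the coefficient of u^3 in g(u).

Write g(u) = au^3 + bu^2 + cu + d. Substituting each data point gives a linear system:
  -a + b - c + d = 6
  27a + 9b + 3c + d = -126
  64a + 16b + 4c + d = -289
  512a + 64b + 8c + d = -2181
Solving the system yields a = -4, b = -2, c = -1, d = 3.
So g(u) = -4u^3 - 2u^2 - u + 3.
The leading coefficient is -4.

-4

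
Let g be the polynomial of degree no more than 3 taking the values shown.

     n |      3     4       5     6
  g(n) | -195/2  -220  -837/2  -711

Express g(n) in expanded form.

Using the Lagrange interpolation formula with nodes 3, 4, 5, 6:
  L_0(n) = (n - 4)(n - 5)(n - 6) / -6
  L_1(n) = (n - 3)(n - 5)(n - 6) / 2
  L_2(n) = (n - 3)(n - 4)(n - 6) / -2
  L_3(n) = (n - 3)(n - 4)(n - 5) / 6
Then g(n) = -195/2·L_0(n) - 220·L_1(n) - 837/2·L_2(n) - 711·L_3(n).
Expanding and collecting terms gives g(n) = -3n^3 - 2n^2 + (5/2)n - 6.
Check: g(4) = -220. ✓

g(n) = -3n^3 - 2n^2 + (5/2)n - 6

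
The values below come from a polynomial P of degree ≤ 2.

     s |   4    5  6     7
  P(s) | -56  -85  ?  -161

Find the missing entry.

On equispaced nodes a degree-2 polynomial has vanishing third forward difference, so
  - P(4) + 3·P(5) - 3·P(6) + P(7) = 0.
Substituting the known values and solving for P(6):
  -3·P(6) = 360
  P(6) = -120.

-120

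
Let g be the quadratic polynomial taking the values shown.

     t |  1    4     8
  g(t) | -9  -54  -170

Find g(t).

Write g(t) = at^2 + bt + c. Substituting each data point gives a linear system:
  a + b + c = -9
  16a + 4b + c = -54
  64a + 8b + c = -170
Solving the system yields a = -2, b = -5, c = -2.
So g(t) = -2t² - 5t - 2.
Check: g(1) = -9. ✓

g(t) = -2t^2 - 5t - 2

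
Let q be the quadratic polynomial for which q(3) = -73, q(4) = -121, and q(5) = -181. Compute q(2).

Write q(n) = an^2 + bn + c. Substituting each data point gives a linear system:
  9a + 3b + c = -73
  16a + 4b + c = -121
  25a + 5b + c = -181
Solving the system yields a = -6, b = -6, c = -1.
So q(n) = -6n^2 - 6n - 1.
Then q(2) = -37.

-37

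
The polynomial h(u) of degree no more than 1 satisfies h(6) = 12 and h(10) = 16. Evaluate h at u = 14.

20

Using the Lagrange interpolation formula with nodes 6, 10:
  L_0(u) = (u - 10) / -4
  L_1(u) = (u - 6) / 4
Then h(u) = 12·L_0(u) + 16·L_1(u).
Expanding and collecting terms gives h(u) = u + 6.
Evaluating at u = 14: h(14) = 20.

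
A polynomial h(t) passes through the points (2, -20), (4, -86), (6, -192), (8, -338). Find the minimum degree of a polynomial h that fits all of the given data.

Forward differences of the values at t = 2, 4, 6, 8:
  h  : -20  -86  -192  -338
  Δ  : -66  -106  -146
  Δ^2: -40  -40
  Δ^3: 0
The second differences are constant (-40) and nonzero, while all higher differences vanish, so the minimal degree is 2.

2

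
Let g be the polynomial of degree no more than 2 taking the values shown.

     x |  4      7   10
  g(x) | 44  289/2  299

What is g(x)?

g(x) = 3x^2 + (1/2)x - 6

Write g(x) = ax^2 + bx + c. Substituting each data point gives a linear system:
  16a + 4b + c = 44
  49a + 7b + c = 289/2
  100a + 10b + c = 299
Solving the system yields a = 3, b = 1/2, c = -6.
So g(x) = 3x² + (1/2)x - 6.
Check: g(7) = 289/2. ✓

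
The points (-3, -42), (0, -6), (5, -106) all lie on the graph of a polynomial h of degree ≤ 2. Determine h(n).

Using the Lagrange interpolation formula with nodes -3, 0, 5:
  L_0(n) = n(n - 5) / 24
  L_1(n) = (n + 3)(n - 5) / -15
  L_2(n) = (n + 3)n / 40
Then h(n) = -42·L_0(n) - 6·L_1(n) - 106·L_2(n).
Expanding and collecting terms gives h(n) = -4n² - 6.
Check: h(-3) = -42. ✓

h(n) = -4n^2 - 6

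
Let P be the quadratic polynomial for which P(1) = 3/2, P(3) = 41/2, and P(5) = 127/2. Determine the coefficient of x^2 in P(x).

Write P(x) = ax^2 + bx + c. Substituting each data point gives a linear system:
  a + b + c = 3/2
  9a + 3b + c = 41/2
  25a + 5b + c = 127/2
Solving the system yields a = 3, b = -5/2, c = 1.
So P(x) = 3x^2 - (5/2)x + 1.
The leading coefficient is 3.

3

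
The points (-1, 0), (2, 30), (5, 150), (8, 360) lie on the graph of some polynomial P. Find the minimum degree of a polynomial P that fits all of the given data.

Forward differences of the values at s = -1, 2, 5, 8:
  P  : 0  30  150  360
  Δ  : 30  120  210
  Δ^2: 90  90
  Δ^3: 0
The second differences are constant (90) and nonzero, while all higher differences vanish, so the minimal degree is 2.

2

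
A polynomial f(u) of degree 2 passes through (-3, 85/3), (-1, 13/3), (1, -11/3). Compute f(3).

Using the Lagrange interpolation formula with nodes -3, -1, 1:
  L_0(u) = (u + 1)(u - 1) / 8
  L_1(u) = (u + 3)(u - 1) / -4
  L_2(u) = (u + 3)(u + 1) / 8
Then f(u) = 85/3·L_0(u) + 13/3·L_1(u) - 11/3·L_2(u).
Expanding and collecting terms gives f(u) = 2u² - 4u - 5/3.
Evaluating at u = 3: f(3) = 13/3.

13/3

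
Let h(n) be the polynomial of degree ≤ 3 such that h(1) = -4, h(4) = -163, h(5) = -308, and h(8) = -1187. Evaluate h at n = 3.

Write h(n) = an^3 + bn^2 + cn + d. Substituting each data point gives a linear system:
  a + b + c + d = -4
  64a + 16b + 4c + d = -163
  125a + 25b + 5c + d = -308
  512a + 64b + 8c + d = -1187
Solving the system yields a = -2, b = -3, c = 4, d = -3.
So h(n) = -2n^3 - 3n^2 + 4n - 3.
Then h(3) = -72.

-72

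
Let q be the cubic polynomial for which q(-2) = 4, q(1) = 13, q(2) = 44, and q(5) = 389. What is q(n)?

q(n) = 2n^3 + 5n^2 + 2n + 4

Write q(n) = an^3 + bn^2 + cn + d. Substituting each data point gives a linear system:
  -8a + 4b - 2c + d = 4
  a + b + c + d = 13
  8a + 4b + 2c + d = 44
  125a + 25b + 5c + d = 389
Solving the system yields a = 2, b = 5, c = 2, d = 4.
So q(n) = 2n^3 + 5n^2 + 2n + 4.
Check: q(-2) = 4. ✓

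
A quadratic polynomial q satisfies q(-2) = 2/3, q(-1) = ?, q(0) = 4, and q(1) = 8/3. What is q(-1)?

On equispaced nodes a degree-2 polynomial has vanishing third forward difference, so
  - q(-2) + 3·q(-1) - 3·q(0) + q(1) = 0.
Substituting the known values and solving for q(-1):
  3·q(-1) = 10
  q(-1) = 10/3.

10/3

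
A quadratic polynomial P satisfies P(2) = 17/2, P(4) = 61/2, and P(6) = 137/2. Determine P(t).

P(t) = 2t^2 - t + 5/2

Write P(t) = at^2 + bt + c. Substituting each data point gives a linear system:
  4a + 2b + c = 17/2
  16a + 4b + c = 61/2
  36a + 6b + c = 137/2
Solving the system yields a = 2, b = -1, c = 5/2.
So P(t) = 2t² - t + 5/2.
Check: P(6) = 137/2. ✓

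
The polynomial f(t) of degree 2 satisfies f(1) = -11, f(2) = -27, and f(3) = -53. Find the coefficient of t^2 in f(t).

Write f(t) = at^2 + bt + c. Substituting each data point gives a linear system:
  a + b + c = -11
  4a + 2b + c = -27
  9a + 3b + c = -53
Solving the system yields a = -5, b = -1, c = -5.
So f(t) = -5t^2 - t - 5.
The leading coefficient is -5.

-5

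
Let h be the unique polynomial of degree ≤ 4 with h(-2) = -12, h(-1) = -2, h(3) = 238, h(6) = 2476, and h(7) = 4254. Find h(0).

-2

Write h(t) = at^4 + bt^3 + ct^2 + dt + e. Substituting each data point gives a linear system:
  16a - 8b + 4c - 2d + e = -12
  a - b + c - d + e = -2
  81a + 27b + 9c + 3d + e = 238
  1296a + 216b + 36c + 6d + e = 2476
  2401a + 343b + 49c + 7d + e = 4254
Solving the system yields a = 1, b = 5, c = 3, d = -1, e = -2.
So h(t) = t^4 + 5t^3 + 3t^2 - t - 2.
Then h(0) = -2.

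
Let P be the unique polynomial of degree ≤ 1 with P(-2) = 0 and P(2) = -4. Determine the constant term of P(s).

-2

Write P(s) = as + b. Substituting each data point gives a linear system:
  -2a + b = 0
  2a + b = -4
Solving the system yields a = -1, b = -2.
So P(s) = -s - 2.
The constant term is -2.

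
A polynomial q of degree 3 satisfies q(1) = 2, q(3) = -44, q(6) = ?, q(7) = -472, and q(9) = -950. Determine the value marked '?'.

The 4 known points determine the degree-3 polynomial uniquely.
Write q(u) = au^3 + bu^2 + cu + d. Substituting each data point gives a linear system:
  a + b + c + d = 2
  27a + 9b + 3c + d = -44
  343a + 49b + 7c + d = -472
  729a + 81b + 9c + d = -950
Solving the system yields a = -1, b = -3, c = 2, d = 4.
So q(u) = -u^3 - 3u^2 + 2u + 4.
Then q(6) = -308.

-308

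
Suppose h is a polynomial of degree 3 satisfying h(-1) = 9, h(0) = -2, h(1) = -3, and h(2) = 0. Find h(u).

h(u) = -u^3 + 5u^2 - 5u - 2

Write h(u) = au^3 + bu^2 + cu + d. Substituting each data point gives a linear system:
  -a + b - c + d = 9
  d = -2
  a + b + c + d = -3
  8a + 4b + 2c + d = 0
Solving the system yields a = -1, b = 5, c = -5, d = -2.
So h(u) = -u³ + 5u² - 5u - 2.
Check: h(2) = 0. ✓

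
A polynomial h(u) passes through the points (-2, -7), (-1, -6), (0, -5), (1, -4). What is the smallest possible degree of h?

Forward differences of the values at u = -2, -1, 0, 1:
  h  : -7  -6  -5  -4
  Δ  : 1  1  1
  Δ^2: 0  0
  Δ^3: 0
The first differences are constant (1) and nonzero, while all higher differences vanish, so the minimal degree is 1.

1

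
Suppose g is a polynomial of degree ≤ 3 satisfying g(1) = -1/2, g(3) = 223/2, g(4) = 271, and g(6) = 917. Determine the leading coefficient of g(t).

4

Write g(t) = at^3 + bt^2 + ct + d. Substituting each data point gives a linear system:
  a + b + c + d = -1/2
  27a + 9b + 3c + d = 223/2
  64a + 16b + 4c + d = 271
  216a + 36b + 6c + d = 917
Solving the system yields a = 4, b = 5/2, c = -6, d = -1.
So g(t) = 4t^3 + (5/2)t^2 - 6t - 1.
The leading coefficient is 4.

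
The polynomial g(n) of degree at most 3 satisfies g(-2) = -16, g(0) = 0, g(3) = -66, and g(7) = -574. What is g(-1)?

Using the Lagrange interpolation formula with nodes -2, 0, 3, 7:
  L_0(n) = n(n - 3)(n - 7) / -90
  L_1(n) = (n + 2)(n - 3)(n - 7) / 42
  L_2(n) = (n + 2)n(n - 7) / -60
  L_3(n) = (n + 2)n(n - 3) / 252
Then g(n) = -16·L_0(n) + 0·L_1(n) - 66·L_2(n) - 574·L_3(n).
Expanding and collecting terms gives g(n) = -n^3 - 5n^2 + 2n.
Evaluating at n = -1: g(-1) = -6.

-6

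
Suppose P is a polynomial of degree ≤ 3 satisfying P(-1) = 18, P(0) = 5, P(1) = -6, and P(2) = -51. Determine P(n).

P(n) = -6n^3 + n^2 - 6n + 5

Write P(n) = an^3 + bn^2 + cn + d. Substituting each data point gives a linear system:
  -a + b - c + d = 18
  d = 5
  a + b + c + d = -6
  8a + 4b + 2c + d = -51
Solving the system yields a = -6, b = 1, c = -6, d = 5.
So P(n) = -6n^3 + n^2 - 6n + 5.
Check: P(-1) = 18. ✓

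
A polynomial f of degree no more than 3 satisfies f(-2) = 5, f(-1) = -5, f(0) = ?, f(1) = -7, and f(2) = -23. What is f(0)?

-5

The 4 known points determine the degree-3 polynomial uniquely.
Write f(t) = at^3 + bt^2 + ct + d. Substituting each data point gives a linear system:
  -8a + 4b - 2c + d = 5
  -a + b - c + d = -5
  a + b + c + d = -7
  8a + 4b + 2c + d = -23
Solving the system yields a = -2, b = -1, c = 1, d = -5.
So f(t) = -2t^3 - t^2 + t - 5.
Then f(0) = -5.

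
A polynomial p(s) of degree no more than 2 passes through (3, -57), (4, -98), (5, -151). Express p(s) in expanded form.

p(s) = -6s^2 + s - 6

Write p(s) = as^2 + bs + c. Substituting each data point gives a linear system:
  9a + 3b + c = -57
  16a + 4b + c = -98
  25a + 5b + c = -151
Solving the system yields a = -6, b = 1, c = -6.
So p(s) = -6s^2 + s - 6.
Check: p(5) = -151. ✓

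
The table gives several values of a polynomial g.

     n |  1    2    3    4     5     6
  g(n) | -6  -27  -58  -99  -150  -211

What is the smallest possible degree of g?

Forward differences of the values at n = 1, 2, 3, 4, 5, 6:
  g  : -6  -27  -58  -99  -150  -211
  Δ  : -21  -31  -41  -51  -61
  Δ^2: -10  -10  -10  -10
  Δ^3: 0  0  0
  Δ^4: 0  0
  Δ^5: 0
The second differences are constant (-10) and nonzero, while all higher differences vanish, so the minimal degree is 2.

2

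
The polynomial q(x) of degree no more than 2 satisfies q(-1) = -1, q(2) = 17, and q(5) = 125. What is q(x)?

q(x) = 5x^2 + x - 5

Using the Lagrange interpolation formula with nodes -1, 2, 5:
  L_0(x) = (x - 2)(x - 5) / 18
  L_1(x) = (x + 1)(x - 5) / -9
  L_2(x) = (x + 1)(x - 2) / 18
Then q(x) = -1·L_0(x) + 17·L_1(x) + 125·L_2(x).
Expanding and collecting terms gives q(x) = 5x² + x - 5.
Check: q(-1) = -1. ✓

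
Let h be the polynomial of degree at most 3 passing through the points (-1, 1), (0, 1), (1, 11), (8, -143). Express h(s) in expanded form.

h(s) = -s^3 + 5s^2 + 6s + 1

Write h(s) = as^3 + bs^2 + cs + d. Substituting each data point gives a linear system:
  -a + b - c + d = 1
  d = 1
  a + b + c + d = 11
  512a + 64b + 8c + d = -143
Solving the system yields a = -1, b = 5, c = 6, d = 1.
So h(s) = -s³ + 5s² + 6s + 1.
Check: h(8) = -143. ✓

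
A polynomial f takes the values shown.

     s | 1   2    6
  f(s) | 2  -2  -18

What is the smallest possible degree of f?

1

Divided differences on the nodes 1, 2, 6:
  order 0: 2  -2  -18
  order 1: -4  -4
  order 2: 0
The order-1 divided differences are all -4 (nonzero) and every higher order vanishes, so the data lies on a polynomial of degree exactly 1.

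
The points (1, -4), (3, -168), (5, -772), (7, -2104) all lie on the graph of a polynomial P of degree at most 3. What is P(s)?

Write P(s) = as^3 + bs^2 + cs + d. Substituting each data point gives a linear system:
  a + b + c + d = -4
  27a + 9b + 3c + d = -168
  125a + 25b + 5c + d = -772
  343a + 49b + 7c + d = -2104
Solving the system yields a = -6, b = -1, c = 0, d = 3.
So P(s) = -6s³ - s² + 3.
Check: P(3) = -168. ✓

P(s) = -6s^3 - s^2 + 3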